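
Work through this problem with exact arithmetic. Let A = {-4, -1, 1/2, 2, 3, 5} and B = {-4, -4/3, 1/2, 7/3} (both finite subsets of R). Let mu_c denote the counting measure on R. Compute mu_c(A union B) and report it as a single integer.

Counting measure on a finite set equals cardinality. By inclusion-exclusion, |A union B| = |A| + |B| - |A cap B|.
|A| = 6, |B| = 4, |A cap B| = 2.
So mu_c(A union B) = 6 + 4 - 2 = 8.

8


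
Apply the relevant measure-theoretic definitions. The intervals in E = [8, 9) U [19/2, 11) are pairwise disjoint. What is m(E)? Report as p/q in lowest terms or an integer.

For pairwise disjoint intervals, m(union_i I_i) = sum_i m(I_i),
and m is invariant under swapping open/closed endpoints (single points have measure 0).
So m(E) = sum_i (b_i - a_i).
  I_1 has length 9 - 8 = 1.
  I_2 has length 11 - 19/2 = 3/2.
Summing:
  m(E) = 1 + 3/2 = 5/2.

5/2


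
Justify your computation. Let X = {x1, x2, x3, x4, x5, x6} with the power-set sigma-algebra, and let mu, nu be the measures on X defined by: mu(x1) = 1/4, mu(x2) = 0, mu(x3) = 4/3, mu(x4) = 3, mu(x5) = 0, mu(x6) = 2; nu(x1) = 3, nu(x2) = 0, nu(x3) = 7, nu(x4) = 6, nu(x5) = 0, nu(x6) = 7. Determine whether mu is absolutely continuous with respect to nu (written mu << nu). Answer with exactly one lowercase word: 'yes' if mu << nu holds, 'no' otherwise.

mu << nu means: every nu-null measurable set is also mu-null; equivalently, for every atom x, if nu({x}) = 0 then mu({x}) = 0.
Checking each atom:
  x1: nu = 3 > 0 -> no constraint.
  x2: nu = 0, mu = 0 -> consistent with mu << nu.
  x3: nu = 7 > 0 -> no constraint.
  x4: nu = 6 > 0 -> no constraint.
  x5: nu = 0, mu = 0 -> consistent with mu << nu.
  x6: nu = 7 > 0 -> no constraint.
No atom violates the condition. Therefore mu << nu.

yes


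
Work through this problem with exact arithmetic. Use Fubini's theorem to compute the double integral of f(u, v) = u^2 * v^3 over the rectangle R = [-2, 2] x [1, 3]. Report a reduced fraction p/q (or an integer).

f(u, v) is a tensor product of a function of u and a function of v, and both factors are bounded continuous (hence Lebesgue integrable) on the rectangle, so Fubini's theorem applies:
  integral_R f d(m x m) = (integral_a1^b1 u^2 du) * (integral_a2^b2 v^3 dv).
Inner integral in u: integral_{-2}^{2} u^2 du = (2^3 - (-2)^3)/3
  = 16/3.
Inner integral in v: integral_{1}^{3} v^3 dv = (3^4 - 1^4)/4
  = 20.
Product: (16/3) * (20) = 320/3.

320/3


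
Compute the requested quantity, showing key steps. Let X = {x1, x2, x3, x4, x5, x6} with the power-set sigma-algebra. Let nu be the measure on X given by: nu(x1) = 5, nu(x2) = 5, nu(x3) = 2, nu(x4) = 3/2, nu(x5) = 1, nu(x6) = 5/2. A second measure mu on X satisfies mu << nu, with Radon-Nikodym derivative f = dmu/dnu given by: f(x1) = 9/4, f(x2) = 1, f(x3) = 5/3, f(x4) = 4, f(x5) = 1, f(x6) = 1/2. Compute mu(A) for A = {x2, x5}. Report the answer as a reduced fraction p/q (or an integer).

By the defining property of the Radon-Nikodym derivative, for every measurable set A,
  mu(A) = integral_A f dnu.
Since nu is a discrete measure concentrated on the atoms of X, the integral over A reduces to the sum
  mu(A) = sum_{x in A} f(x) * nu({x}).
Computing each term:
  x2: f(x2) * nu(x2) = 1 * 5 = 5.
  x5: f(x5) * nu(x5) = 1 * 1 = 1.
Summing: mu(A) = 5 + 1 = 6.

6


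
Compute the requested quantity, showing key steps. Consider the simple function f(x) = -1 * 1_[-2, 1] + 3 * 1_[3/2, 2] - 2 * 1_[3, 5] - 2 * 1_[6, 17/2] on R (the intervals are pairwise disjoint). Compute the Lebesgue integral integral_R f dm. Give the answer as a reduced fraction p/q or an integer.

For a simple function f = sum_i c_i * 1_{A_i} with disjoint A_i,
  integral f dm = sum_i c_i * m(A_i).
Lengths of the A_i:
  m(A_1) = 1 - (-2) = 3.
  m(A_2) = 2 - 3/2 = 1/2.
  m(A_3) = 5 - 3 = 2.
  m(A_4) = 17/2 - 6 = 5/2.
Contributions c_i * m(A_i):
  (-1) * (3) = -3.
  (3) * (1/2) = 3/2.
  (-2) * (2) = -4.
  (-2) * (5/2) = -5.
Total: -3 + 3/2 - 4 - 5 = -21/2.

-21/2


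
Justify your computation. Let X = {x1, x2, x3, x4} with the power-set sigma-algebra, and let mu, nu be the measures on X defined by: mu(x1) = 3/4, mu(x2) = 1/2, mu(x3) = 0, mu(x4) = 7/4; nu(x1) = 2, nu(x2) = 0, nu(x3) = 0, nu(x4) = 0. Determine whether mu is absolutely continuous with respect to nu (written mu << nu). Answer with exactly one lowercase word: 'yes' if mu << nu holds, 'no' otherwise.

mu << nu means: every nu-null measurable set is also mu-null; equivalently, for every atom x, if nu({x}) = 0 then mu({x}) = 0.
Checking each atom:
  x1: nu = 2 > 0 -> no constraint.
  x2: nu = 0, mu = 1/2 > 0 -> violates mu << nu.
  x3: nu = 0, mu = 0 -> consistent with mu << nu.
  x4: nu = 0, mu = 7/4 > 0 -> violates mu << nu.
The atom(s) x2, x4 violate the condition (nu = 0 but mu > 0). Therefore mu is NOT absolutely continuous w.r.t. nu.

no


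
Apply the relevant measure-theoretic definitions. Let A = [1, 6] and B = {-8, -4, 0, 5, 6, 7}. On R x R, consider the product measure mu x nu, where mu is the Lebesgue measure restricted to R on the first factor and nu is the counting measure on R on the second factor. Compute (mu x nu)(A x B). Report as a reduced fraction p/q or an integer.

For a measurable rectangle A x B, the product measure satisfies
  (mu x nu)(A x B) = mu(A) * nu(B).
  mu(A) = 5.
  nu(B) = 6.
  (mu x nu)(A x B) = 5 * 6 = 30.

30


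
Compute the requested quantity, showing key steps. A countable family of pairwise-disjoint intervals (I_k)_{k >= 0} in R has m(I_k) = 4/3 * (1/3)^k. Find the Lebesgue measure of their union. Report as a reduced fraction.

By countable additivity of the Lebesgue measure on pairwise disjoint measurable sets,
  m(union_{k >= 0} I_k) = sum_{k >= 0} m(I_k) = sum_{k >= 0} a * r^k,
  with a = 4/3 and r = 1/3.
Since 0 < r = 1/3 < 1, the geometric series converges:
  sum_{k >= 0} a * r^k = a / (1 - r).
  = 4/3 / (1 - 1/3)
  = 4/3 / (2/3)
  = 2.

2


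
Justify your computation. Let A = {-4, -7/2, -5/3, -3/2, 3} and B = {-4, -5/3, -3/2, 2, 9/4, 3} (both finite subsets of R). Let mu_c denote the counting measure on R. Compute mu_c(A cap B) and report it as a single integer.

Counting measure on a finite set equals cardinality. mu_c(A cap B) = |A cap B| (elements appearing in both).
Enumerating the elements of A that also lie in B gives 4 element(s).
So mu_c(A cap B) = 4.

4


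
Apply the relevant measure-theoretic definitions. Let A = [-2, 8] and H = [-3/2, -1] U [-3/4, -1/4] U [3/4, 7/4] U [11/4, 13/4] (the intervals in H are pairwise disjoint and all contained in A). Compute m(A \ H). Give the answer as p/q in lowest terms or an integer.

The ambient interval has length m(A) = 8 - (-2) = 10.
Since the holes are disjoint and sit inside A, by finite additivity
  m(H) = sum_i (b_i - a_i), and m(A \ H) = m(A) - m(H).
Computing the hole measures:
  m(H_1) = -1 - (-3/2) = 1/2.
  m(H_2) = -1/4 - (-3/4) = 1/2.
  m(H_3) = 7/4 - 3/4 = 1.
  m(H_4) = 13/4 - 11/4 = 1/2.
Summed: m(H) = 1/2 + 1/2 + 1 + 1/2 = 5/2.
So m(A \ H) = 10 - 5/2 = 15/2.

15/2


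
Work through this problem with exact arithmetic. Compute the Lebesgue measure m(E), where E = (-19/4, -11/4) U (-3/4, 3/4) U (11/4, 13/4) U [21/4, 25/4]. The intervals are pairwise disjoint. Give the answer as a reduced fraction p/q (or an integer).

For pairwise disjoint intervals, m(union_i I_i) = sum_i m(I_i),
and m is invariant under swapping open/closed endpoints (single points have measure 0).
So m(E) = sum_i (b_i - a_i).
  I_1 has length -11/4 - (-19/4) = 2.
  I_2 has length 3/4 - (-3/4) = 3/2.
  I_3 has length 13/4 - 11/4 = 1/2.
  I_4 has length 25/4 - 21/4 = 1.
Summing:
  m(E) = 2 + 3/2 + 1/2 + 1 = 5.

5


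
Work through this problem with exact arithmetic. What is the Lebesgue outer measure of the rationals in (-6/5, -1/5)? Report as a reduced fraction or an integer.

The set Q cap (-6/5, -1/5) is countable (a subset of the countable set Q). Lebesgue outer measure of any countable set is 0: each singleton {q} has m*({q}) = 0, and by countable subadditivity m*(union_k {q_k}) <= sum_k m*({q_k}) = sum_k 0 = 0. The reverse inequality m*(E) >= 0 is automatic. So m*(Q cap (-6/5, -1/5)) = 0.

0


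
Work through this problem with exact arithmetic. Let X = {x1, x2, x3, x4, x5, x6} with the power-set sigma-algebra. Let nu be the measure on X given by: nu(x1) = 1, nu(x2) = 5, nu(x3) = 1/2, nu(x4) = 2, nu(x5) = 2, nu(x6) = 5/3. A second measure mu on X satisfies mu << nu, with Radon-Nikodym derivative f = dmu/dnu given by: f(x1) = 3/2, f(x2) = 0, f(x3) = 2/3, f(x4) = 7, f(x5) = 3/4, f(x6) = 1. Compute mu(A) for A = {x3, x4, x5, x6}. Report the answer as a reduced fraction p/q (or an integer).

By the defining property of the Radon-Nikodym derivative, for every measurable set A,
  mu(A) = integral_A f dnu.
Since nu is a discrete measure concentrated on the atoms of X, the integral over A reduces to the sum
  mu(A) = sum_{x in A} f(x) * nu({x}).
Computing each term:
  x3: f(x3) * nu(x3) = 2/3 * 1/2 = 1/3.
  x4: f(x4) * nu(x4) = 7 * 2 = 14.
  x5: f(x5) * nu(x5) = 3/4 * 2 = 3/2.
  x6: f(x6) * nu(x6) = 1 * 5/3 = 5/3.
Summing: mu(A) = 1/3 + 14 + 3/2 + 5/3 = 35/2.

35/2


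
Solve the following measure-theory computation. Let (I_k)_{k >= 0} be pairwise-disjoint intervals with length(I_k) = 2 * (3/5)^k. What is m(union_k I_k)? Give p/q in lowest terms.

By countable additivity of the Lebesgue measure on pairwise disjoint measurable sets,
  m(union_{k >= 0} I_k) = sum_{k >= 0} m(I_k) = sum_{k >= 0} a * r^k,
  with a = 2 and r = 3/5.
Since 0 < r = 3/5 < 1, the geometric series converges:
  sum_{k >= 0} a * r^k = a / (1 - r).
  = 2 / (1 - 3/5)
  = 2 / (2/5)
  = 5.

5


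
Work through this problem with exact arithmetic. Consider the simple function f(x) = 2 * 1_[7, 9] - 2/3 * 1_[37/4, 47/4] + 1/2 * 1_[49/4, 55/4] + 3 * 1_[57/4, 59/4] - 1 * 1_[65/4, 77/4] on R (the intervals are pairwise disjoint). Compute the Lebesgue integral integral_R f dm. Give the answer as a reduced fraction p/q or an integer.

For a simple function f = sum_i c_i * 1_{A_i} with disjoint A_i,
  integral f dm = sum_i c_i * m(A_i).
Lengths of the A_i:
  m(A_1) = 9 - 7 = 2.
  m(A_2) = 47/4 - 37/4 = 5/2.
  m(A_3) = 55/4 - 49/4 = 3/2.
  m(A_4) = 59/4 - 57/4 = 1/2.
  m(A_5) = 77/4 - 65/4 = 3.
Contributions c_i * m(A_i):
  (2) * (2) = 4.
  (-2/3) * (5/2) = -5/3.
  (1/2) * (3/2) = 3/4.
  (3) * (1/2) = 3/2.
  (-1) * (3) = -3.
Total: 4 - 5/3 + 3/4 + 3/2 - 3 = 19/12.

19/12


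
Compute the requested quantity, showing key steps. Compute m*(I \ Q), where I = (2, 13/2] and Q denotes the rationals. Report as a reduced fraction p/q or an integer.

The interval I = (2, 13/2] has m(I) = 13/2 - 2 = 9/2 (endpoints are measure-zero, so open/closed/half-open agree). Write I = (I cap Q) u (I \ Q). The rationals in I are countable, so m*(I cap Q) = 0 (cover each rational by intervals whose total length is arbitrarily small). By countable subadditivity m*(I) <= m*(I cap Q) + m*(I \ Q), hence m*(I \ Q) >= m(I) = 9/2. The reverse inequality m*(I \ Q) <= m*(I) = 9/2 is trivial since (I \ Q) is a subset of I. Therefore m*(I \ Q) = 9/2.

9/2


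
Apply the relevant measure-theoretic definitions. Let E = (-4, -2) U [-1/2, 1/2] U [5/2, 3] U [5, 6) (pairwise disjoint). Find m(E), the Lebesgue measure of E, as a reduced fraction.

For pairwise disjoint intervals, m(union_i I_i) = sum_i m(I_i),
and m is invariant under swapping open/closed endpoints (single points have measure 0).
So m(E) = sum_i (b_i - a_i).
  I_1 has length -2 - (-4) = 2.
  I_2 has length 1/2 - (-1/2) = 1.
  I_3 has length 3 - 5/2 = 1/2.
  I_4 has length 6 - 5 = 1.
Summing:
  m(E) = 2 + 1 + 1/2 + 1 = 9/2.

9/2


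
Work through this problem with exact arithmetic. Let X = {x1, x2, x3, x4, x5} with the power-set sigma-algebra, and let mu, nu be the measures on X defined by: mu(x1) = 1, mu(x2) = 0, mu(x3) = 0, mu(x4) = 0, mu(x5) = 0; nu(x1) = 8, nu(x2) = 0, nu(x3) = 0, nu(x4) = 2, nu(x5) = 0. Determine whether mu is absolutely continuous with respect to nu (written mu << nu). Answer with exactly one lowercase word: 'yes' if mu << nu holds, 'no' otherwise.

mu << nu means: every nu-null measurable set is also mu-null; equivalently, for every atom x, if nu({x}) = 0 then mu({x}) = 0.
Checking each atom:
  x1: nu = 8 > 0 -> no constraint.
  x2: nu = 0, mu = 0 -> consistent with mu << nu.
  x3: nu = 0, mu = 0 -> consistent with mu << nu.
  x4: nu = 2 > 0 -> no constraint.
  x5: nu = 0, mu = 0 -> consistent with mu << nu.
No atom violates the condition. Therefore mu << nu.

yes


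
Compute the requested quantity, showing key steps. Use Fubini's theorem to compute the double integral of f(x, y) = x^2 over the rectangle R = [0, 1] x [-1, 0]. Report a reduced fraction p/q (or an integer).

f(x, y) is a tensor product of a function of x and a function of y, and both factors are bounded continuous (hence Lebesgue integrable) on the rectangle, so Fubini's theorem applies:
  integral_R f d(m x m) = (integral_a1^b1 x^2 dx) * (integral_a2^b2 1 dy).
Inner integral in x: integral_{0}^{1} x^2 dx = (1^3 - 0^3)/3
  = 1/3.
Inner integral in y: integral_{-1}^{0} 1 dy = (0^1 - (-1)^1)/1
  = 1.
Product: (1/3) * (1) = 1/3.

1/3


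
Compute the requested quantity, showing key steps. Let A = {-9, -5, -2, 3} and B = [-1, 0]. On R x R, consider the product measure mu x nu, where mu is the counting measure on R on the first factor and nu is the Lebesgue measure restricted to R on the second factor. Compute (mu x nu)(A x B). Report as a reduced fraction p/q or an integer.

For a measurable rectangle A x B, the product measure satisfies
  (mu x nu)(A x B) = mu(A) * nu(B).
  mu(A) = 4.
  nu(B) = 1.
  (mu x nu)(A x B) = 4 * 1 = 4.

4


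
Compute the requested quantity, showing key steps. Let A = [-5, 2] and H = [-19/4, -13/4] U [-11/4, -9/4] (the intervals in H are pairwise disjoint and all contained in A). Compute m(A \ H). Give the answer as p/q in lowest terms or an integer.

The ambient interval has length m(A) = 2 - (-5) = 7.
Since the holes are disjoint and sit inside A, by finite additivity
  m(H) = sum_i (b_i - a_i), and m(A \ H) = m(A) - m(H).
Computing the hole measures:
  m(H_1) = -13/4 - (-19/4) = 3/2.
  m(H_2) = -9/4 - (-11/4) = 1/2.
Summed: m(H) = 3/2 + 1/2 = 2.
So m(A \ H) = 7 - 2 = 5.

5


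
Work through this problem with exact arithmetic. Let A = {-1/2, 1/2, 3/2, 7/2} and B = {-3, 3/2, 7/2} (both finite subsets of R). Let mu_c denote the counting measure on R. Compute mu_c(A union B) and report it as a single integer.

Counting measure on a finite set equals cardinality. By inclusion-exclusion, |A union B| = |A| + |B| - |A cap B|.
|A| = 4, |B| = 3, |A cap B| = 2.
So mu_c(A union B) = 4 + 3 - 2 = 5.

5


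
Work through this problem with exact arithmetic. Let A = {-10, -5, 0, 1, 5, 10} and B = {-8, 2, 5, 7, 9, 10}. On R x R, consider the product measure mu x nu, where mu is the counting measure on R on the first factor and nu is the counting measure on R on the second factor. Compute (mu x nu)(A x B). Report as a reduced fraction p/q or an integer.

For a measurable rectangle A x B, the product measure satisfies
  (mu x nu)(A x B) = mu(A) * nu(B).
  mu(A) = 6.
  nu(B) = 6.
  (mu x nu)(A x B) = 6 * 6 = 36.

36


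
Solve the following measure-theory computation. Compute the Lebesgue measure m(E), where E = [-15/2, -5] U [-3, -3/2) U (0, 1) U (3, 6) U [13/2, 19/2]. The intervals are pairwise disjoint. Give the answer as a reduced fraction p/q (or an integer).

For pairwise disjoint intervals, m(union_i I_i) = sum_i m(I_i),
and m is invariant under swapping open/closed endpoints (single points have measure 0).
So m(E) = sum_i (b_i - a_i).
  I_1 has length -5 - (-15/2) = 5/2.
  I_2 has length -3/2 - (-3) = 3/2.
  I_3 has length 1 - 0 = 1.
  I_4 has length 6 - 3 = 3.
  I_5 has length 19/2 - 13/2 = 3.
Summing:
  m(E) = 5/2 + 3/2 + 1 + 3 + 3 = 11.

11


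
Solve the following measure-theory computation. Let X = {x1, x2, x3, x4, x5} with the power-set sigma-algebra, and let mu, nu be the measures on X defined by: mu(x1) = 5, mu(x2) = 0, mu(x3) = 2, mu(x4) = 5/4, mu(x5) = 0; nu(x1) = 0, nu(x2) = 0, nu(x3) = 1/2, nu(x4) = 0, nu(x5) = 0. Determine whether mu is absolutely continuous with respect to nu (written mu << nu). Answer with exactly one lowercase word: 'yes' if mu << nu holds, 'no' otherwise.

mu << nu means: every nu-null measurable set is also mu-null; equivalently, for every atom x, if nu({x}) = 0 then mu({x}) = 0.
Checking each atom:
  x1: nu = 0, mu = 5 > 0 -> violates mu << nu.
  x2: nu = 0, mu = 0 -> consistent with mu << nu.
  x3: nu = 1/2 > 0 -> no constraint.
  x4: nu = 0, mu = 5/4 > 0 -> violates mu << nu.
  x5: nu = 0, mu = 0 -> consistent with mu << nu.
The atom(s) x1, x4 violate the condition (nu = 0 but mu > 0). Therefore mu is NOT absolutely continuous w.r.t. nu.

no


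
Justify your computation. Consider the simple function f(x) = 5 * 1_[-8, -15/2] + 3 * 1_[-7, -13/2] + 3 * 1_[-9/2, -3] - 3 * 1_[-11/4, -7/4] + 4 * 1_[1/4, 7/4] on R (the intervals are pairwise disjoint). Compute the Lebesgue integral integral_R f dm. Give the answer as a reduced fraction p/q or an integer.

For a simple function f = sum_i c_i * 1_{A_i} with disjoint A_i,
  integral f dm = sum_i c_i * m(A_i).
Lengths of the A_i:
  m(A_1) = -15/2 - (-8) = 1/2.
  m(A_2) = -13/2 - (-7) = 1/2.
  m(A_3) = -3 - (-9/2) = 3/2.
  m(A_4) = -7/4 - (-11/4) = 1.
  m(A_5) = 7/4 - 1/4 = 3/2.
Contributions c_i * m(A_i):
  (5) * (1/2) = 5/2.
  (3) * (1/2) = 3/2.
  (3) * (3/2) = 9/2.
  (-3) * (1) = -3.
  (4) * (3/2) = 6.
Total: 5/2 + 3/2 + 9/2 - 3 + 6 = 23/2.

23/2


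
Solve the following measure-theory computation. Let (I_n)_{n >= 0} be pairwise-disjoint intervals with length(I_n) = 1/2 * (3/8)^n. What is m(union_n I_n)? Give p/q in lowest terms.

By countable additivity of the Lebesgue measure on pairwise disjoint measurable sets,
  m(union_{n >= 0} I_n) = sum_{n >= 0} m(I_n) = sum_{n >= 0} a * r^n,
  with a = 1/2 and r = 3/8.
Since 0 < r = 3/8 < 1, the geometric series converges:
  sum_{n >= 0} a * r^n = a / (1 - r).
  = 1/2 / (1 - 3/8)
  = 1/2 / (5/8)
  = 4/5.

4/5


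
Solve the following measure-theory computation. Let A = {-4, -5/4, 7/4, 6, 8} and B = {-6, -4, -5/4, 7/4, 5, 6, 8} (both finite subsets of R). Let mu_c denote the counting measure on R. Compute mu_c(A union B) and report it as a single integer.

Counting measure on a finite set equals cardinality. By inclusion-exclusion, |A union B| = |A| + |B| - |A cap B|.
|A| = 5, |B| = 7, |A cap B| = 5.
So mu_c(A union B) = 5 + 7 - 5 = 7.

7


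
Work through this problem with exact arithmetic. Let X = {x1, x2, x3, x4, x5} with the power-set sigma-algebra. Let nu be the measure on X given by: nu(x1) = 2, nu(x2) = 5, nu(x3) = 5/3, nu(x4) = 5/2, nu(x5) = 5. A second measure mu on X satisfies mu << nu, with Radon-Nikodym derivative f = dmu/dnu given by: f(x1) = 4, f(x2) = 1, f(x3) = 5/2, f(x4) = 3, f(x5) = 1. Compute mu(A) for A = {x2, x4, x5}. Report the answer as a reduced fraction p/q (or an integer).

By the defining property of the Radon-Nikodym derivative, for every measurable set A,
  mu(A) = integral_A f dnu.
Since nu is a discrete measure concentrated on the atoms of X, the integral over A reduces to the sum
  mu(A) = sum_{x in A} f(x) * nu({x}).
Computing each term:
  x2: f(x2) * nu(x2) = 1 * 5 = 5.
  x4: f(x4) * nu(x4) = 3 * 5/2 = 15/2.
  x5: f(x5) * nu(x5) = 1 * 5 = 5.
Summing: mu(A) = 5 + 15/2 + 5 = 35/2.

35/2


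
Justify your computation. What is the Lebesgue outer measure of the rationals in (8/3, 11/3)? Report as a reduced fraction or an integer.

Q cap (8/3, 11/3) is countable; list its elements as q_1, q_2, ... . Fix eps > 0 and cover the k-th point by an interval of length eps * 2^(-k). The cover has total length eps * sum_{k>=1} 2^(-k) = eps, so by definition of outer measure m*(Q cap (8/3, 11/3)) <= eps. Since eps was arbitrary and m* >= 0, the outer measure is 0.

0


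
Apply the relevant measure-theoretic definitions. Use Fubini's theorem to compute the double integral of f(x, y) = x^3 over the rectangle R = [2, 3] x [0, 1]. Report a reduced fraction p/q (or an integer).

f(x, y) is a tensor product of a function of x and a function of y, and both factors are bounded continuous (hence Lebesgue integrable) on the rectangle, so Fubini's theorem applies:
  integral_R f d(m x m) = (integral_a1^b1 x^3 dx) * (integral_a2^b2 1 dy).
Inner integral in x: integral_{2}^{3} x^3 dx = (3^4 - 2^4)/4
  = 65/4.
Inner integral in y: integral_{0}^{1} 1 dy = (1^1 - 0^1)/1
  = 1.
Product: (65/4) * (1) = 65/4.

65/4


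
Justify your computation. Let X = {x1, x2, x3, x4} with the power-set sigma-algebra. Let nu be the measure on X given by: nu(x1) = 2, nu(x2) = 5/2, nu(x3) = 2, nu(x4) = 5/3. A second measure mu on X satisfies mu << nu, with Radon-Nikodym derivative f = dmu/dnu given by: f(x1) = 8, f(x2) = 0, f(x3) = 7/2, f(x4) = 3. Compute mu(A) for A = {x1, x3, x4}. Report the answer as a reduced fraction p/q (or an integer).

By the defining property of the Radon-Nikodym derivative, for every measurable set A,
  mu(A) = integral_A f dnu.
Since nu is a discrete measure concentrated on the atoms of X, the integral over A reduces to the sum
  mu(A) = sum_{x in A} f(x) * nu({x}).
Computing each term:
  x1: f(x1) * nu(x1) = 8 * 2 = 16.
  x3: f(x3) * nu(x3) = 7/2 * 2 = 7.
  x4: f(x4) * nu(x4) = 3 * 5/3 = 5.
Summing: mu(A) = 16 + 7 + 5 = 28.

28


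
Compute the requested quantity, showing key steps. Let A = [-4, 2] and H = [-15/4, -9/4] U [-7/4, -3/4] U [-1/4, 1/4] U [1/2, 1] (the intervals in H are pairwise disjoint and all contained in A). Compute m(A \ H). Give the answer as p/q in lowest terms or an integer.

The ambient interval has length m(A) = 2 - (-4) = 6.
Since the holes are disjoint and sit inside A, by finite additivity
  m(H) = sum_i (b_i - a_i), and m(A \ H) = m(A) - m(H).
Computing the hole measures:
  m(H_1) = -9/4 - (-15/4) = 3/2.
  m(H_2) = -3/4 - (-7/4) = 1.
  m(H_3) = 1/4 - (-1/4) = 1/2.
  m(H_4) = 1 - 1/2 = 1/2.
Summed: m(H) = 3/2 + 1 + 1/2 + 1/2 = 7/2.
So m(A \ H) = 6 - 7/2 = 5/2.

5/2


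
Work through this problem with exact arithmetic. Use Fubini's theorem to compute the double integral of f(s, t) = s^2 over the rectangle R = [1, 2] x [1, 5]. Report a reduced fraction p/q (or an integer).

f(s, t) is a tensor product of a function of s and a function of t, and both factors are bounded continuous (hence Lebesgue integrable) on the rectangle, so Fubini's theorem applies:
  integral_R f d(m x m) = (integral_a1^b1 s^2 ds) * (integral_a2^b2 1 dt).
Inner integral in s: integral_{1}^{2} s^2 ds = (2^3 - 1^3)/3
  = 7/3.
Inner integral in t: integral_{1}^{5} 1 dt = (5^1 - 1^1)/1
  = 4.
Product: (7/3) * (4) = 28/3.

28/3


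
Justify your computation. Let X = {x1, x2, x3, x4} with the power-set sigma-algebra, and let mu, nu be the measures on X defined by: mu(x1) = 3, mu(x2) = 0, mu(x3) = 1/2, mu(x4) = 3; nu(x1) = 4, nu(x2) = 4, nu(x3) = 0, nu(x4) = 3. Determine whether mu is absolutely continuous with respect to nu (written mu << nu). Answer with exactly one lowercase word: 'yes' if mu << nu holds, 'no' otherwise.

mu << nu means: every nu-null measurable set is also mu-null; equivalently, for every atom x, if nu({x}) = 0 then mu({x}) = 0.
Checking each atom:
  x1: nu = 4 > 0 -> no constraint.
  x2: nu = 4 > 0 -> no constraint.
  x3: nu = 0, mu = 1/2 > 0 -> violates mu << nu.
  x4: nu = 3 > 0 -> no constraint.
The atom(s) x3 violate the condition (nu = 0 but mu > 0). Therefore mu is NOT absolutely continuous w.r.t. nu.

no


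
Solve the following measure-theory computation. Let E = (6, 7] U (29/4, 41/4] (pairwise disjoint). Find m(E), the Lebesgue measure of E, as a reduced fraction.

For pairwise disjoint intervals, m(union_i I_i) = sum_i m(I_i),
and m is invariant under swapping open/closed endpoints (single points have measure 0).
So m(E) = sum_i (b_i - a_i).
  I_1 has length 7 - 6 = 1.
  I_2 has length 41/4 - 29/4 = 3.
Summing:
  m(E) = 1 + 3 = 4.

4


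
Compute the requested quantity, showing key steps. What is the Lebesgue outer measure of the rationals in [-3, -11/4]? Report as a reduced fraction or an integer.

E = Q cap [-3, -11/4] is a subset of Q, which is countable. Enumerate Q = {q_1, q_2, ...}; for any eps > 0, cover q_k by the open interval (q_k - eps/2^(k+1), q_k + eps/2^(k+1)), of length eps/2^k. The total cover length is sum_{k>=1} eps/2^k = eps. Hence m*(E) <= m*(Q) <= eps for every eps > 0, and since outer measure is non-negative, m*(E) = 0.

0


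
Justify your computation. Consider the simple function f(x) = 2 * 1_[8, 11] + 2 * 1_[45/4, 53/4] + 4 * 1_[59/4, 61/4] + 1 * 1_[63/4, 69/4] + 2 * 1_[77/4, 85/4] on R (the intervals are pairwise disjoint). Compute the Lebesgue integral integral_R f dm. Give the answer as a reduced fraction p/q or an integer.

For a simple function f = sum_i c_i * 1_{A_i} with disjoint A_i,
  integral f dm = sum_i c_i * m(A_i).
Lengths of the A_i:
  m(A_1) = 11 - 8 = 3.
  m(A_2) = 53/4 - 45/4 = 2.
  m(A_3) = 61/4 - 59/4 = 1/2.
  m(A_4) = 69/4 - 63/4 = 3/2.
  m(A_5) = 85/4 - 77/4 = 2.
Contributions c_i * m(A_i):
  (2) * (3) = 6.
  (2) * (2) = 4.
  (4) * (1/2) = 2.
  (1) * (3/2) = 3/2.
  (2) * (2) = 4.
Total: 6 + 4 + 2 + 3/2 + 4 = 35/2.

35/2


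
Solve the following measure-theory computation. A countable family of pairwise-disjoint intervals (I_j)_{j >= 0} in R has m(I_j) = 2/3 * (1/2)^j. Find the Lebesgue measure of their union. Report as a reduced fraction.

By countable additivity of the Lebesgue measure on pairwise disjoint measurable sets,
  m(union_{j >= 0} I_j) = sum_{j >= 0} m(I_j) = sum_{j >= 0} a * r^j,
  with a = 2/3 and r = 1/2.
Since 0 < r = 1/2 < 1, the geometric series converges:
  sum_{j >= 0} a * r^j = a / (1 - r).
  = 2/3 / (1 - 1/2)
  = 2/3 / (1/2)
  = 4/3.

4/3


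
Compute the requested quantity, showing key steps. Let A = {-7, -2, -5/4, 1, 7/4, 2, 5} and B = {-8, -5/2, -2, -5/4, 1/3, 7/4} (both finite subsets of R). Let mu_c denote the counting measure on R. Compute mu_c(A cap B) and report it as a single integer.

Counting measure on a finite set equals cardinality. mu_c(A cap B) = |A cap B| (elements appearing in both).
Enumerating the elements of A that also lie in B gives 3 element(s).
So mu_c(A cap B) = 3.

3


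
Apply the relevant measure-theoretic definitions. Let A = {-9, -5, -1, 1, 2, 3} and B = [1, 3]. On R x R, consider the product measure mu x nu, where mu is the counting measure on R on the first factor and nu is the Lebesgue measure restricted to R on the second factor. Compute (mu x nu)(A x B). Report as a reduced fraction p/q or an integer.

For a measurable rectangle A x B, the product measure satisfies
  (mu x nu)(A x B) = mu(A) * nu(B).
  mu(A) = 6.
  nu(B) = 2.
  (mu x nu)(A x B) = 6 * 2 = 12.

12


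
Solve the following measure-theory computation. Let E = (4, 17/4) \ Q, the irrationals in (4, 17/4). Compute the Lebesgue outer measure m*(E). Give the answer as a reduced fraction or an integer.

The interval I = (4, 17/4) has m(I) = 17/4 - 4 = 1/4 (endpoints are measure-zero, so open/closed/half-open agree). Write I = (I cap Q) u (I \ Q). The rationals in I are countable, so m*(I cap Q) = 0 (cover each rational by intervals whose total length is arbitrarily small). By countable subadditivity m*(I) <= m*(I cap Q) + m*(I \ Q), hence m*(I \ Q) >= m(I) = 1/4. The reverse inequality m*(I \ Q) <= m*(I) = 1/4 is trivial since (I \ Q) is a subset of I. Therefore m*(I \ Q) = 1/4.

1/4


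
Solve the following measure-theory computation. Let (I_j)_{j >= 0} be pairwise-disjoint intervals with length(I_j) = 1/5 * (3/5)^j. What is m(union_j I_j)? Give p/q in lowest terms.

By countable additivity of the Lebesgue measure on pairwise disjoint measurable sets,
  m(union_{j >= 0} I_j) = sum_{j >= 0} m(I_j) = sum_{j >= 0} a * r^j,
  with a = 1/5 and r = 3/5.
Since 0 < r = 3/5 < 1, the geometric series converges:
  sum_{j >= 0} a * r^j = a / (1 - r).
  = 1/5 / (1 - 3/5)
  = 1/5 / (2/5)
  = 1/2.

1/2


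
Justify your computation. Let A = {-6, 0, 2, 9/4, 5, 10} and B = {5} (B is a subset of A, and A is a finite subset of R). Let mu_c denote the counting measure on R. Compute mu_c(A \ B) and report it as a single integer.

Counting measure assigns mu_c(E) = |E| (number of elements) when E is finite. For B subset A, A \ B is the set of elements of A not in B, so |A \ B| = |A| - |B|.
|A| = 6, |B| = 1, so mu_c(A \ B) = 6 - 1 = 5.

5


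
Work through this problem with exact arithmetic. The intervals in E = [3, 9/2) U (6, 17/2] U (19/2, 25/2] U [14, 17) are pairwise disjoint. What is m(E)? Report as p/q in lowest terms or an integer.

For pairwise disjoint intervals, m(union_i I_i) = sum_i m(I_i),
and m is invariant under swapping open/closed endpoints (single points have measure 0).
So m(E) = sum_i (b_i - a_i).
  I_1 has length 9/2 - 3 = 3/2.
  I_2 has length 17/2 - 6 = 5/2.
  I_3 has length 25/2 - 19/2 = 3.
  I_4 has length 17 - 14 = 3.
Summing:
  m(E) = 3/2 + 5/2 + 3 + 3 = 10.

10


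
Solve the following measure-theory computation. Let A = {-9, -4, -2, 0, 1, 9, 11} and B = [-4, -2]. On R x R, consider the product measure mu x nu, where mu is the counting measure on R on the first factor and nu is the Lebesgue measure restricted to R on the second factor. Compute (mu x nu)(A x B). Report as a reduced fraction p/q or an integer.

For a measurable rectangle A x B, the product measure satisfies
  (mu x nu)(A x B) = mu(A) * nu(B).
  mu(A) = 7.
  nu(B) = 2.
  (mu x nu)(A x B) = 7 * 2 = 14.

14


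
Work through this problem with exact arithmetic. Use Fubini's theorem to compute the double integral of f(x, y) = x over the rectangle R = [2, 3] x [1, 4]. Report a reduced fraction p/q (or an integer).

f(x, y) is a tensor product of a function of x and a function of y, and both factors are bounded continuous (hence Lebesgue integrable) on the rectangle, so Fubini's theorem applies:
  integral_R f d(m x m) = (integral_a1^b1 x dx) * (integral_a2^b2 1 dy).
Inner integral in x: integral_{2}^{3} x dx = (3^2 - 2^2)/2
  = 5/2.
Inner integral in y: integral_{1}^{4} 1 dy = (4^1 - 1^1)/1
  = 3.
Product: (5/2) * (3) = 15/2.

15/2


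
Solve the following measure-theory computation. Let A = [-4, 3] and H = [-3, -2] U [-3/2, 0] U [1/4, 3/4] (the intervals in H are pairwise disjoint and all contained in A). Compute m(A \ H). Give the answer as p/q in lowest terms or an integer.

The ambient interval has length m(A) = 3 - (-4) = 7.
Since the holes are disjoint and sit inside A, by finite additivity
  m(H) = sum_i (b_i - a_i), and m(A \ H) = m(A) - m(H).
Computing the hole measures:
  m(H_1) = -2 - (-3) = 1.
  m(H_2) = 0 - (-3/2) = 3/2.
  m(H_3) = 3/4 - 1/4 = 1/2.
Summed: m(H) = 1 + 3/2 + 1/2 = 3.
So m(A \ H) = 7 - 3 = 4.

4


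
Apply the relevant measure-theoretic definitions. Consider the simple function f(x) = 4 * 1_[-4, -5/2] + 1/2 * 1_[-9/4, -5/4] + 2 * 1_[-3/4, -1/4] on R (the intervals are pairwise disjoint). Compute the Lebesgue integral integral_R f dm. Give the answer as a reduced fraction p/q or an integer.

For a simple function f = sum_i c_i * 1_{A_i} with disjoint A_i,
  integral f dm = sum_i c_i * m(A_i).
Lengths of the A_i:
  m(A_1) = -5/2 - (-4) = 3/2.
  m(A_2) = -5/4 - (-9/4) = 1.
  m(A_3) = -1/4 - (-3/4) = 1/2.
Contributions c_i * m(A_i):
  (4) * (3/2) = 6.
  (1/2) * (1) = 1/2.
  (2) * (1/2) = 1.
Total: 6 + 1/2 + 1 = 15/2.

15/2


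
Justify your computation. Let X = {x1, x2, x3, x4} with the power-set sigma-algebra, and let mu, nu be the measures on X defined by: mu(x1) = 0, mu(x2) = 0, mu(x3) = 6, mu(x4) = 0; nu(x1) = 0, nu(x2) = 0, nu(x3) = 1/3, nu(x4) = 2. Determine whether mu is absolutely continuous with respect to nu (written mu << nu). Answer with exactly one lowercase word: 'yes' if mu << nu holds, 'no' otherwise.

mu << nu means: every nu-null measurable set is also mu-null; equivalently, for every atom x, if nu({x}) = 0 then mu({x}) = 0.
Checking each atom:
  x1: nu = 0, mu = 0 -> consistent with mu << nu.
  x2: nu = 0, mu = 0 -> consistent with mu << nu.
  x3: nu = 1/3 > 0 -> no constraint.
  x4: nu = 2 > 0 -> no constraint.
No atom violates the condition. Therefore mu << nu.

yes


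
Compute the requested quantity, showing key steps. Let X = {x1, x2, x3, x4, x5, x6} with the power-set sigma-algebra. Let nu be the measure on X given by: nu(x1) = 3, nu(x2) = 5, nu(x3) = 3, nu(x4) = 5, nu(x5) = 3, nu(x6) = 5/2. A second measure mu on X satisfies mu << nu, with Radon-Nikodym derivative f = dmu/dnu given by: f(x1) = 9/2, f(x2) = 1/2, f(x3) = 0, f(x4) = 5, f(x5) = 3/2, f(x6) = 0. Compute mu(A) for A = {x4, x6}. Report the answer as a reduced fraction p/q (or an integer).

By the defining property of the Radon-Nikodym derivative, for every measurable set A,
  mu(A) = integral_A f dnu.
Since nu is a discrete measure concentrated on the atoms of X, the integral over A reduces to the sum
  mu(A) = sum_{x in A} f(x) * nu({x}).
Computing each term:
  x4: f(x4) * nu(x4) = 5 * 5 = 25.
  x6: f(x6) * nu(x6) = 0 * 5/2 = 0.
Summing: mu(A) = 25 + 0 = 25.

25


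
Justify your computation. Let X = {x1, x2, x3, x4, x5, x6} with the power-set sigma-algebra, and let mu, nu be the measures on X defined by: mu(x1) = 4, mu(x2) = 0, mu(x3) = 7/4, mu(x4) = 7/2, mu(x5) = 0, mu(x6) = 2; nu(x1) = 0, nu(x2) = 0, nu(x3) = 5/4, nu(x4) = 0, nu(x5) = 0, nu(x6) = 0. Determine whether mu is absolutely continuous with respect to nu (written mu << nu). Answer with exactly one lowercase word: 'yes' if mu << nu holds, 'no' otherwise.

mu << nu means: every nu-null measurable set is also mu-null; equivalently, for every atom x, if nu({x}) = 0 then mu({x}) = 0.
Checking each atom:
  x1: nu = 0, mu = 4 > 0 -> violates mu << nu.
  x2: nu = 0, mu = 0 -> consistent with mu << nu.
  x3: nu = 5/4 > 0 -> no constraint.
  x4: nu = 0, mu = 7/2 > 0 -> violates mu << nu.
  x5: nu = 0, mu = 0 -> consistent with mu << nu.
  x6: nu = 0, mu = 2 > 0 -> violates mu << nu.
The atom(s) x1, x4, x6 violate the condition (nu = 0 but mu > 0). Therefore mu is NOT absolutely continuous w.r.t. nu.

no


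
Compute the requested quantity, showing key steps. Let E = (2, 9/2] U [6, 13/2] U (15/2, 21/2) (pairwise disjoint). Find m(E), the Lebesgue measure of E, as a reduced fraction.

For pairwise disjoint intervals, m(union_i I_i) = sum_i m(I_i),
and m is invariant under swapping open/closed endpoints (single points have measure 0).
So m(E) = sum_i (b_i - a_i).
  I_1 has length 9/2 - 2 = 5/2.
  I_2 has length 13/2 - 6 = 1/2.
  I_3 has length 21/2 - 15/2 = 3.
Summing:
  m(E) = 5/2 + 1/2 + 3 = 6.

6


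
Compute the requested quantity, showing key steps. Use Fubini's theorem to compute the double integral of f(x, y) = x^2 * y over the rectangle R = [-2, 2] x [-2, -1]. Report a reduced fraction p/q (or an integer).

f(x, y) is a tensor product of a function of x and a function of y, and both factors are bounded continuous (hence Lebesgue integrable) on the rectangle, so Fubini's theorem applies:
  integral_R f d(m x m) = (integral_a1^b1 x^2 dx) * (integral_a2^b2 y dy).
Inner integral in x: integral_{-2}^{2} x^2 dx = (2^3 - (-2)^3)/3
  = 16/3.
Inner integral in y: integral_{-2}^{-1} y dy = ((-1)^2 - (-2)^2)/2
  = -3/2.
Product: (16/3) * (-3/2) = -8.

-8


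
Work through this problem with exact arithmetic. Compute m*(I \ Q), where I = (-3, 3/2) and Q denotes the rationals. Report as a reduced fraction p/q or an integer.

The interval I = (-3, 3/2) has m(I) = 3/2 - (-3) = 9/2 (endpoints are measure-zero, so open/closed/half-open agree). Write I = (I cap Q) u (I \ Q). The rationals in I are countable, so m*(I cap Q) = 0 (cover each rational by intervals whose total length is arbitrarily small). By countable subadditivity m*(I) <= m*(I cap Q) + m*(I \ Q), hence m*(I \ Q) >= m(I) = 9/2. The reverse inequality m*(I \ Q) <= m*(I) = 9/2 is trivial since (I \ Q) is a subset of I. Therefore m*(I \ Q) = 9/2.

9/2


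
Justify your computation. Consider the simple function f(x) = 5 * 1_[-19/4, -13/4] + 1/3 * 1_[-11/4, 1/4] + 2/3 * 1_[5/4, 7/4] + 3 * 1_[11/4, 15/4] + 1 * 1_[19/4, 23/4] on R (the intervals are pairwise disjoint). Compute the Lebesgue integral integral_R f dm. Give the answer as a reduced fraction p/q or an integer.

For a simple function f = sum_i c_i * 1_{A_i} with disjoint A_i,
  integral f dm = sum_i c_i * m(A_i).
Lengths of the A_i:
  m(A_1) = -13/4 - (-19/4) = 3/2.
  m(A_2) = 1/4 - (-11/4) = 3.
  m(A_3) = 7/4 - 5/4 = 1/2.
  m(A_4) = 15/4 - 11/4 = 1.
  m(A_5) = 23/4 - 19/4 = 1.
Contributions c_i * m(A_i):
  (5) * (3/2) = 15/2.
  (1/3) * (3) = 1.
  (2/3) * (1/2) = 1/3.
  (3) * (1) = 3.
  (1) * (1) = 1.
Total: 15/2 + 1 + 1/3 + 3 + 1 = 77/6.

77/6


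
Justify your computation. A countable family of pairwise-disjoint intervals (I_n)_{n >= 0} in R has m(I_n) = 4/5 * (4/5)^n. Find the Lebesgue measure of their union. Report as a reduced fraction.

By countable additivity of the Lebesgue measure on pairwise disjoint measurable sets,
  m(union_{n >= 0} I_n) = sum_{n >= 0} m(I_n) = sum_{n >= 0} a * r^n,
  with a = 4/5 and r = 4/5.
Since 0 < r = 4/5 < 1, the geometric series converges:
  sum_{n >= 0} a * r^n = a / (1 - r).
  = 4/5 / (1 - 4/5)
  = 4/5 / (1/5)
  = 4.

4


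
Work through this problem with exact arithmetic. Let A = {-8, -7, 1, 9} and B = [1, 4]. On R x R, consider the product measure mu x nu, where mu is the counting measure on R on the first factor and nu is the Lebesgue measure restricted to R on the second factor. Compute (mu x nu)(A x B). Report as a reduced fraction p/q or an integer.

For a measurable rectangle A x B, the product measure satisfies
  (mu x nu)(A x B) = mu(A) * nu(B).
  mu(A) = 4.
  nu(B) = 3.
  (mu x nu)(A x B) = 4 * 3 = 12.

12


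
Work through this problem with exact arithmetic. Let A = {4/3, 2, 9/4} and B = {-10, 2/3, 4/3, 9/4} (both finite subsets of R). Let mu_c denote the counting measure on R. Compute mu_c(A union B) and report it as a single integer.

Counting measure on a finite set equals cardinality. By inclusion-exclusion, |A union B| = |A| + |B| - |A cap B|.
|A| = 3, |B| = 4, |A cap B| = 2.
So mu_c(A union B) = 3 + 4 - 2 = 5.

5


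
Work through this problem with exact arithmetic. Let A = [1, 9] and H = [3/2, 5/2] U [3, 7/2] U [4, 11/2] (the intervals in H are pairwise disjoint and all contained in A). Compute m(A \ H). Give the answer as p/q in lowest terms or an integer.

The ambient interval has length m(A) = 9 - 1 = 8.
Since the holes are disjoint and sit inside A, by finite additivity
  m(H) = sum_i (b_i - a_i), and m(A \ H) = m(A) - m(H).
Computing the hole measures:
  m(H_1) = 5/2 - 3/2 = 1.
  m(H_2) = 7/2 - 3 = 1/2.
  m(H_3) = 11/2 - 4 = 3/2.
Summed: m(H) = 1 + 1/2 + 3/2 = 3.
So m(A \ H) = 8 - 3 = 5.

5


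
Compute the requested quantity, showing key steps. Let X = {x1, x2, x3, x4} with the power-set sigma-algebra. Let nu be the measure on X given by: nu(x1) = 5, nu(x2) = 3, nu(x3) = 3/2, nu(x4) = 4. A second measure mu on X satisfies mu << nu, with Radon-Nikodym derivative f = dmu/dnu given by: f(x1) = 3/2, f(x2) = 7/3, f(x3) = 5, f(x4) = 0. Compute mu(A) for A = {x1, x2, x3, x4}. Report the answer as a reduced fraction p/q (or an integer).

By the defining property of the Radon-Nikodym derivative, for every measurable set A,
  mu(A) = integral_A f dnu.
Since nu is a discrete measure concentrated on the atoms of X, the integral over A reduces to the sum
  mu(A) = sum_{x in A} f(x) * nu({x}).
Computing each term:
  x1: f(x1) * nu(x1) = 3/2 * 5 = 15/2.
  x2: f(x2) * nu(x2) = 7/3 * 3 = 7.
  x3: f(x3) * nu(x3) = 5 * 3/2 = 15/2.
  x4: f(x4) * nu(x4) = 0 * 4 = 0.
Summing: mu(A) = 15/2 + 7 + 15/2 + 0 = 22.

22


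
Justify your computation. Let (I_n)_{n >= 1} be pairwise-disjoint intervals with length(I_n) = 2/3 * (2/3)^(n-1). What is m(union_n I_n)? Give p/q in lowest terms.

By countable additivity of the Lebesgue measure on pairwise disjoint measurable sets,
  m(union_{n >= 1} I_n) = sum_{n >= 1} m(I_n) = sum_{n >= 1} a * r^(n-1),
  with a = 2/3 and r = 2/3.
Since 0 < r = 2/3 < 1, the geometric series converges:
  sum_{n >= 1} a * r^(n-1) = a / (1 - r).
  = 2/3 / (1 - 2/3)
  = 2/3 / (1/3)
  = 2.

2


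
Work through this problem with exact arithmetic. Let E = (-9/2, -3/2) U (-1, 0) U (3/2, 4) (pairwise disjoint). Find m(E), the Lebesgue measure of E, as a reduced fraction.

For pairwise disjoint intervals, m(union_i I_i) = sum_i m(I_i),
and m is invariant under swapping open/closed endpoints (single points have measure 0).
So m(E) = sum_i (b_i - a_i).
  I_1 has length -3/2 - (-9/2) = 3.
  I_2 has length 0 - (-1) = 1.
  I_3 has length 4 - 3/2 = 5/2.
Summing:
  m(E) = 3 + 1 + 5/2 = 13/2.

13/2
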